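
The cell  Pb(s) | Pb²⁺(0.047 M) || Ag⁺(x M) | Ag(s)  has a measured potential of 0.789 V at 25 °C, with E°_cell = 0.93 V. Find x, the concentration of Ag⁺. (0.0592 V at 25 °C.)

9 × 10^-4 M

From the Nernst equation, log Q = n(E° − E)/0.0592 = 2(0.93 − 0.789)/0.0592 = 4.764, so Q = 5.8 × 10^4.
With Q = [Pb²⁺]/[Ag⁺]^2 and the known concentrations, [Ag⁺]^2 in the denominator gives [Ag⁺] = 9 × 10^-4 M.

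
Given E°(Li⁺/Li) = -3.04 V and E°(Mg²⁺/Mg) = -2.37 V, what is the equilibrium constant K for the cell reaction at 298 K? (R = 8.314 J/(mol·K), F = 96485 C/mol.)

4.6 × 10^22

E°_cell = -2.37 − (-3.04) = 0.67 V, with n = 2 electrons transferred.
At equilibrium E = 0, so the Nernst equation gives ln K = nFE°/RT = (2)(96485)(0.67)/((8.314)(298)) = 52.18.
K = e^52.18 = 4.6 × 10^22.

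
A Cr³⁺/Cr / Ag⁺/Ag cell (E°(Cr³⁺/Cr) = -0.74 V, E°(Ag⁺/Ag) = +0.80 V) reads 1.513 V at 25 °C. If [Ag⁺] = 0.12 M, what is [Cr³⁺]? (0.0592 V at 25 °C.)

From the Nernst equation, log Q = n(E° − E)/0.0592 = 3(1.54 − 1.513)/0.0592 = 1.368, so Q = 23.3.
With Q = [Cr³⁺]/[Ag⁺]^3 and the known concentrations, [Cr³⁺] in the numerator gives [Cr³⁺] = 0.04 M.

0.04 M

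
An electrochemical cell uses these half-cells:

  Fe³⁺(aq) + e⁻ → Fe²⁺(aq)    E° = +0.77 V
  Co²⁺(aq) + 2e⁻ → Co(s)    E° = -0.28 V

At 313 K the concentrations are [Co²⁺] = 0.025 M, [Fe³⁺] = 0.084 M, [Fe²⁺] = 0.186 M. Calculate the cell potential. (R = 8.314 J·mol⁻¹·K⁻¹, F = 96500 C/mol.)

The Fe³⁺/Fe²⁺ couple has the higher reduction potential and acts as the cathode, so E°_cell = +0.77 − (-0.28) = 1.05 V.
Balancing electrons gives n = 2; the reaction quotient is Q = [Co²⁺]·[Fe²⁺]^2/[Fe³⁺]^2 = 0.123.
E = E° − (RT/nF) ln Q = 1.05 − (8.314×313)/(2×96500) × (-2.099) = 1.050 + 0.028 = 1.078 V.

1.08 V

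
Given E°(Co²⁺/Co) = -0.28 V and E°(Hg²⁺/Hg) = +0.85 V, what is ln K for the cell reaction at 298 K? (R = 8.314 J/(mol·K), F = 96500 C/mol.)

E°_cell = +0.85 − (-0.28) = 1.13 V, with n = 2 electrons transferred.
At equilibrium E = 0, so the Nernst equation gives ln K = nFE°/RT = (2)(96500)(1.13)/((8.314)(298)) = 88.03.

ln K = 88.0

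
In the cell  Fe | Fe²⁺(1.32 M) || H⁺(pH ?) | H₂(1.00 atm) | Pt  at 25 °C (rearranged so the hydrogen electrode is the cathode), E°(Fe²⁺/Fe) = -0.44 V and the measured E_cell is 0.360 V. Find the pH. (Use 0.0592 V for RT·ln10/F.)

E°_cell = 0.44 V and n = 2.
log Q = n(E° − E)/0.0592 = 2×(0.44 − 0.360)/0.0592 = 2.703.
With Q = [Fe²⁺]·P(H₂) / [H⁺]^2, solving for [H⁺] gives log[H⁺] = -1.291, so pH = 1.29.

pH = 1.29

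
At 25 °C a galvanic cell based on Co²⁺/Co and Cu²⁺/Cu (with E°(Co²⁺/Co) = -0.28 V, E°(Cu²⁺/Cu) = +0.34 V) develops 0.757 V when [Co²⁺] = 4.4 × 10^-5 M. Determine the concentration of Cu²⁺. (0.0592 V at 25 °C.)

1.9 M

From the Nernst equation, log Q = n(E° − E)/0.0592 = 2(0.62 − 0.757)/0.0592 = -4.628, so Q = 2.35 × 10^-5.
With Q = [Co²⁺]/[Cu²⁺] and the known concentrations, [Cu²⁺] in the denominator gives [Cu²⁺] = 1.9 M.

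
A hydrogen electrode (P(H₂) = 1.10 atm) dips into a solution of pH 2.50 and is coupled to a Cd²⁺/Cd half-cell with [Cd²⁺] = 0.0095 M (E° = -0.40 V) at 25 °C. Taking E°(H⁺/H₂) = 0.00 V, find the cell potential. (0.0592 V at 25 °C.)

The hydrogen couple is the cathode, so E°_cell = 0.40 V; n = 2.
[H⁺] = 10^(−2.50) = 0.0032 M, and Q = [Cd²⁺]·P(H₂) / [H⁺]^2 = 1040.
E = E° − (0.0592/2) log Q = 0.40 − (0.0592/2)(3.019) = 0.311 V.

0.31 V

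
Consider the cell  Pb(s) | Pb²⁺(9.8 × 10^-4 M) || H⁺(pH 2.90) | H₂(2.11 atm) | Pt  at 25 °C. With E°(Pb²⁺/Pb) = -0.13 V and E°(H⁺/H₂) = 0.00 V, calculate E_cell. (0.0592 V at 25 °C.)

0.038 V

The hydrogen couple is the cathode, so E°_cell = 0.13 V; n = 2.
[H⁺] = 10^(−2.90) = 0.0013 M, and Q = [Pb²⁺]·P(H₂) / [H⁺]^2 = 1300.
E = E° − (0.0592/2) log Q = 0.13 − (0.0592/2)(3.116) = 0.038 V.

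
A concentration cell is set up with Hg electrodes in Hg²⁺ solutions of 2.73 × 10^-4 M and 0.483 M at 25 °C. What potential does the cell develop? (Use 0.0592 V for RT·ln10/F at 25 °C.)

0.096 V

Both half-cells are Hg²⁺/Hg, so E°_cell = 0. The concentrated side is the cathode; the cell reaction moves Hg²⁺ from high to low concentration with n = 2.
Q = [Hg²⁺]_dilute/[Hg²⁺]_conc = 2.73 × 10^-4/0.483 = 5.65 × 10^-4.
E = 0 − (0.0592/2) log Q = −(0.0592/2)(-3.248) = 0.0961 V.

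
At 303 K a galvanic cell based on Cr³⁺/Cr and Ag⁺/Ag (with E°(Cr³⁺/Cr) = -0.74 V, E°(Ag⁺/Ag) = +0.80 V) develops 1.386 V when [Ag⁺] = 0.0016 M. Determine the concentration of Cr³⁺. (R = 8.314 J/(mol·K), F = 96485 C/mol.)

0.2 M

From the Nernst equation, ln Q = nF(E° − E)/RT = 3×96485×(1.54 − 1.386)/(8.314×303) = 17.695, so Q = 4.84 × 10^7.
With Q = [Cr³⁺]/[Ag⁺]^3 and the known concentrations, [Cr³⁺] in the numerator gives [Cr³⁺] = 0.2 M.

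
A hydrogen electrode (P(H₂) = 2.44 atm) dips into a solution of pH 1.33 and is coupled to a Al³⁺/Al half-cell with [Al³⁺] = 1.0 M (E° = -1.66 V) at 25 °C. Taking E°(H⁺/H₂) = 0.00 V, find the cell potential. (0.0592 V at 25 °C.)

The hydrogen couple is the cathode, so E°_cell = 1.66 V; n = 6.
[H⁺] = 10^(−1.33) = 0.047 M, and Q = [Al³⁺]^2·P(H₂)^3 / [H⁺]^6 = 1.39 × 10^9.
E = E° − (0.0592/6) log Q = 1.66 − (0.0592/6)(9.142) = 1.570 V.

1.57 V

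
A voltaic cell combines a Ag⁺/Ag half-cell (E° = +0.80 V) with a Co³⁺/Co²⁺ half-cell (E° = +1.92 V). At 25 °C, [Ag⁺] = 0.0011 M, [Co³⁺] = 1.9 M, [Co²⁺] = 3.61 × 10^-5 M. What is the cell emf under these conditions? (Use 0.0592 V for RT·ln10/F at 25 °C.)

The Co³⁺/Co²⁺ couple has the higher reduction potential and acts as the cathode, so E°_cell = +1.92 − (+0.80) = 1.12 V.
Balancing electrons gives n = 1; the reaction quotient is Q = [Ag⁺]·[Co²⁺]/[Co³⁺] = 2.09 × 10^-8.
At 25 °C, E = E° − (0.0592/n) log Q = 1.12 − (0.0592/1)(-7.680) = 1.120 + 0.455 = 1.575 V.

1.57 V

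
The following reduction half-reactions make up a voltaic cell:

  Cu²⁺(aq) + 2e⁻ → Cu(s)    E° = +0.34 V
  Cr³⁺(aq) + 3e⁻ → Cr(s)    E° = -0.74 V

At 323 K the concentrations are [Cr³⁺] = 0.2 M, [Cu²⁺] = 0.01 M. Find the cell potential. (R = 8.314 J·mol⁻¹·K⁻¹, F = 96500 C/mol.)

1.03 V

The Cu²⁺/Cu couple has the higher reduction potential and acts as the cathode, so E°_cell = +0.34 − (-0.74) = 1.08 V.
Balancing electrons gives n = 6; the reaction quotient is Q = [Cr³⁺]^2/[Cu²⁺]^3 = 4 × 10^4.
E = E° − (RT/nF) ln Q = 1.08 − (8.314×323)/(6×96500) × (10.597) = 1.080 − 0.049 = 1.031 V.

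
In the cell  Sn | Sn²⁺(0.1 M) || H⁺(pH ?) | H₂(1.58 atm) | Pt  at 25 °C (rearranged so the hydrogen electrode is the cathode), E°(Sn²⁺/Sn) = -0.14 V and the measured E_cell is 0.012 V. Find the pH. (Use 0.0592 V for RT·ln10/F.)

pH = 2.56

E°_cell = 0.14 V and n = 2.
log Q = n(E° − E)/0.0592 = 2×(0.14 − 0.012)/0.0592 = 4.324.
With Q = [Sn²⁺]·P(H₂) / [H⁺]^2, solving for [H⁺] gives log[H⁺] = -2.563, so pH = 2.56.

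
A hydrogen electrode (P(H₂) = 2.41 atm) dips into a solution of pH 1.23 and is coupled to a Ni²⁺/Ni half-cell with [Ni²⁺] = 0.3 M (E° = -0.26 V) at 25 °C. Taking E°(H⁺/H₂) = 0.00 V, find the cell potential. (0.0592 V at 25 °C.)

The hydrogen couple is the cathode, so E°_cell = 0.26 V; n = 2.
[H⁺] = 10^(−1.23) = 0.059 M, and Q = [Ni²⁺]·P(H₂) / [H⁺]^2 = 209.
E = E° − (0.0592/2) log Q = 0.26 − (0.0592/2)(2.319) = 0.191 V.

0.19 V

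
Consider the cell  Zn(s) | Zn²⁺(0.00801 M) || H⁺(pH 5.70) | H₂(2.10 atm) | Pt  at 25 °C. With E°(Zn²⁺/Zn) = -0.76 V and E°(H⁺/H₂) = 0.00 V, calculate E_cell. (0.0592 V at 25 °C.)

The hydrogen couple is the cathode, so E°_cell = 0.76 V; n = 2.
[H⁺] = 10^(−5.70) = 2 × 10^-6 M, and Q = [Zn²⁺]·P(H₂) / [H⁺]^2 = 4.23 × 10^9.
E = E° − (0.0592/2) log Q = 0.76 − (0.0592/2)(9.626) = 0.475 V.

0.48 V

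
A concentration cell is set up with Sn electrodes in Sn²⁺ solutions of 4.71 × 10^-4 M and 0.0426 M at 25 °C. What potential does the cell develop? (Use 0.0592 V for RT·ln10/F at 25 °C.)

0.058 V

Both half-cells are Sn²⁺/Sn, so E°_cell = 0. The concentrated side is the cathode; the cell reaction moves Sn²⁺ from high to low concentration with n = 2.
Q = [Sn²⁺]_dilute/[Sn²⁺]_conc = 4.71 × 10^-4/0.0426 = 0.0111.
E = 0 − (0.0592/2) log Q = −(0.0592/2)(-1.956) = 0.0579 V.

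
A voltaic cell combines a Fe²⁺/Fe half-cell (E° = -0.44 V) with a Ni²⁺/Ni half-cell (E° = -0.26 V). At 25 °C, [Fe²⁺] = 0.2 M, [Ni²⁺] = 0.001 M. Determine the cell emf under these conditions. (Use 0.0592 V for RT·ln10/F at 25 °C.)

The Ni²⁺/Ni couple has the higher reduction potential and acts as the cathode, so E°_cell = -0.26 − (-0.44) = 0.18 V.
Balancing electrons gives n = 2; the reaction quotient is Q = [Fe²⁺]/[Ni²⁺] = 200.
At 25 °C, E = E° − (0.0592/n) log Q = 0.18 − (0.0592/2)(2.301) = 0.180 − 0.068 = 0.112 V.

0.112 V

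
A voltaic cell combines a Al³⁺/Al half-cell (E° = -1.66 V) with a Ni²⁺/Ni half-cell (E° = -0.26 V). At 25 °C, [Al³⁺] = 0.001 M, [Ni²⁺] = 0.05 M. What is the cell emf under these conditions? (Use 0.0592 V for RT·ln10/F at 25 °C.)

The Ni²⁺/Ni couple has the higher reduction potential and acts as the cathode, so E°_cell = -0.26 − (-1.66) = 1.40 V.
Balancing electrons gives n = 6; the reaction quotient is Q = [Al³⁺]^2/[Ni²⁺]^3 = 0.00800.
At 25 °C, E = E° − (0.0592/n) log Q = 1.40 − (0.0592/6)(-2.097) = 1.400 + 0.021 = 1.421 V.

1.42 V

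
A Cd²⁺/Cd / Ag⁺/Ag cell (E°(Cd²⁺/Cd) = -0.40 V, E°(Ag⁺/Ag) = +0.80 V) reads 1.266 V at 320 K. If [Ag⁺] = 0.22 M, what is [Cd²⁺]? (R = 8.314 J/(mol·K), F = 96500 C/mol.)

4 × 10^-4 M

From the Nernst equation, ln Q = nF(E° − E)/RT = 2×96500×(1.20 − 1.266)/(8.314×320) = -4.788, so Q = 0.00833.
With Q = [Cd²⁺]/[Ag⁺]^2 and the known concentrations, [Cd²⁺] in the numerator gives [Cd²⁺] = 4 × 10^-4 M.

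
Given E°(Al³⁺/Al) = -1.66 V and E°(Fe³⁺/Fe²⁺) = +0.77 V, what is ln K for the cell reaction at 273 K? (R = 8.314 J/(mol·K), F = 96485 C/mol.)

ln K = 309.9

E°_cell = +0.77 − (-1.66) = 2.43 V, with n = 3 electrons transferred.
At equilibrium E = 0, so the Nernst equation gives ln K = nFE°/RT = (3)(96485)(2.43)/((8.314)(273)) = 309.90.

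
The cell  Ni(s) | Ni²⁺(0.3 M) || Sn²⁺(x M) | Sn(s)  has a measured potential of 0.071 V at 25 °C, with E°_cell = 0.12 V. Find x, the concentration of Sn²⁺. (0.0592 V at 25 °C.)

0.0066 M

From the Nernst equation, log Q = n(E° − E)/0.0592 = 2(0.12 − 0.071)/0.0592 = 1.655, so Q = 45.2.
With Q = [Ni²⁺]/[Sn²⁺] and the known concentrations, [Sn²⁺] in the denominator gives [Sn²⁺] = 0.0066 M.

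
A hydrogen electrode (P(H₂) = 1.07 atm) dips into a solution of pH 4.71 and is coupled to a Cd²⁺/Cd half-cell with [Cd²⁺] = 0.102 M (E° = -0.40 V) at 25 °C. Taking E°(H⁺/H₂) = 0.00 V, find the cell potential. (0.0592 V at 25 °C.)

0.15 V

The hydrogen couple is the cathode, so E°_cell = 0.40 V; n = 2.
[H⁺] = 10^(−4.71) = 1.9 × 10^-5 M, and Q = [Cd²⁺]·P(H₂) / [H⁺]^2 = 2.87 × 10^8.
E = E° − (0.0592/2) log Q = 0.40 − (0.0592/2)(8.458) = 0.150 V.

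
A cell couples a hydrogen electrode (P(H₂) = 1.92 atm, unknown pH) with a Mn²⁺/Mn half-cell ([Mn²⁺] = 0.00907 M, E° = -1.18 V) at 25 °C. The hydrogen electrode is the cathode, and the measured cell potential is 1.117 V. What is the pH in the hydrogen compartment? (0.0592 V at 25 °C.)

E°_cell = 1.18 V and n = 2.
log Q = n(E° − E)/0.0592 = 2×(1.18 − 1.117)/0.0592 = 2.128.
With Q = [Mn²⁺]·P(H₂) / [H⁺]^2, solving for [H⁺] gives log[H⁺] = -1.944, so pH = 1.94.

pH = 1.94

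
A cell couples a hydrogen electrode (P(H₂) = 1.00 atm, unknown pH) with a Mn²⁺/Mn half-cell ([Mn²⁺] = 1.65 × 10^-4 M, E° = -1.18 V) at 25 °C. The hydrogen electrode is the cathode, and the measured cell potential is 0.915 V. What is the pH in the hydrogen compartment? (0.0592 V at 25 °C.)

pH = 6.37

E°_cell = 1.18 V and n = 2.
log Q = n(E° − E)/0.0592 = 2×(1.18 − 0.915)/0.0592 = 8.953.
With Q = [Mn²⁺]·P(H₂) / [H⁺]^2, solving for [H⁺] gives log[H⁺] = -6.368, so pH = 6.37.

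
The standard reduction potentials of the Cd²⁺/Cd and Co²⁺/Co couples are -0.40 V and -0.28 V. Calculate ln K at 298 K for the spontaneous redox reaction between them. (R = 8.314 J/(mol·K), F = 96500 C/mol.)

E°_cell = -0.28 − (-0.40) = 0.12 V, with n = 2 electrons transferred.
At equilibrium E = 0, so the Nernst equation gives ln K = nFE°/RT = (2)(96500)(0.12)/((8.314)(298)) = 9.35.

ln K = 9.3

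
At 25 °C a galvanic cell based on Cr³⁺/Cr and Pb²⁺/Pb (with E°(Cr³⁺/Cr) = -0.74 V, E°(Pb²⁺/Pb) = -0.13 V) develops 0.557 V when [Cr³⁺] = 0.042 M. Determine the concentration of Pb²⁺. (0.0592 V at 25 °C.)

0.002 M

From the Nernst equation, log Q = n(E° − E)/0.0592 = 6(0.61 − 0.557)/0.0592 = 5.372, so Q = 2.35 × 10^5.
With Q = [Cr³⁺]^2/[Pb²⁺]^3 and the known concentrations, [Pb²⁺]^3 in the denominator gives [Pb²⁺] = 0.002 M.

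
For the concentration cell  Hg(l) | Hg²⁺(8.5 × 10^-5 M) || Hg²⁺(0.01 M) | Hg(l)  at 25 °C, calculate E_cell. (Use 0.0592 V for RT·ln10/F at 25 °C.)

0.061 V

Both half-cells are Hg²⁺/Hg, so E°_cell = 0. The concentrated side is the cathode; the cell reaction moves Hg²⁺ from high to low concentration with n = 2.
Q = [Hg²⁺]_dilute/[Hg²⁺]_conc = 8.5 × 10^-5/0.01 = 0.00850.
E = 0 − (0.0592/2) log Q = −(0.0592/2)(-2.071) = 0.0613 V.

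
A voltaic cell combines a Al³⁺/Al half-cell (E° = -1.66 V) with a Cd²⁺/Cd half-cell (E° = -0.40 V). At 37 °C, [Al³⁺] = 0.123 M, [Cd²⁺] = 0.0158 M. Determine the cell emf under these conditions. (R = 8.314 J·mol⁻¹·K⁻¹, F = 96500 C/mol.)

The Cd²⁺/Cd couple has the higher reduction potential and acts as the cathode, so E°_cell = -0.40 − (-1.66) = 1.26 V.
Balancing electrons gives n = 6; the reaction quotient is Q = [Al³⁺]^2/[Cd²⁺]^3 = 3840.
E = E° − (RT/nF) ln Q = 1.26 − (8.314×310)/(6×96500) × (8.252) = 1.260 − 0.037 = 1.223 V.

1.22 V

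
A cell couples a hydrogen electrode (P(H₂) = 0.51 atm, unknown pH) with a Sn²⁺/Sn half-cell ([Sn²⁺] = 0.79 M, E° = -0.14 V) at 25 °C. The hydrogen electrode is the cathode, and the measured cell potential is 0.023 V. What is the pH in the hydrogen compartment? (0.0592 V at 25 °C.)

pH = 2.17

E°_cell = 0.14 V and n = 2.
log Q = n(E° − E)/0.0592 = 2×(0.14 − 0.023)/0.0592 = 3.953.
With Q = [Sn²⁺]·P(H₂) / [H⁺]^2, solving for [H⁺] gives log[H⁺] = -2.174, so pH = 2.17.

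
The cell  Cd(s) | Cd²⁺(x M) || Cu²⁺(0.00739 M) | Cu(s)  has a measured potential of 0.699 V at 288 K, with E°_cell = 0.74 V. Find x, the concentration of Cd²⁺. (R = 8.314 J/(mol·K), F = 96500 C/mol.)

From the Nernst equation, ln Q = nF(E° − E)/RT = 2×96500×(0.74 − 0.699)/(8.314×288) = 3.305, so Q = 27.2.
With Q = [Cd²⁺]/[Cu²⁺] and the known concentrations, [Cd²⁺] in the numerator gives [Cd²⁺] = 0.2 M.

0.2 M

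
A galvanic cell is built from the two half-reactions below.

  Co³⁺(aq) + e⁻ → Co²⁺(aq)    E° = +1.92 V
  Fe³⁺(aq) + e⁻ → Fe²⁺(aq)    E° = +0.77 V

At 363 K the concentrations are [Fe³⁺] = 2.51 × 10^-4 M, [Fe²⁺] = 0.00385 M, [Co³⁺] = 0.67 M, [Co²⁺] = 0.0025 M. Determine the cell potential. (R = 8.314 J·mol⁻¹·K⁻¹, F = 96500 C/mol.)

1.41 V

The Co³⁺/Co²⁺ couple has the higher reduction potential and acts as the cathode, so E°_cell = +1.92 − (+0.77) = 1.15 V.
Balancing electrons gives n = 1; the reaction quotient is Q = [Fe³⁺]·[Co²⁺]/([Fe²⁺]·[Co³⁺]) = 2.43 × 10^-4.
E = E° − (RT/nF) ln Q = 1.15 − (8.314×363)/(1×96500) × (-8.321) = 1.150 + 0.260 = 1.410 V.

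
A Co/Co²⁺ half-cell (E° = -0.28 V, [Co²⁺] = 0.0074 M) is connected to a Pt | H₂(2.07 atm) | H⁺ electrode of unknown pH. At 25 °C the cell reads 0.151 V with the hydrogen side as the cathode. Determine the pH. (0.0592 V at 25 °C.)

E°_cell = 0.28 V and n = 2.
log Q = n(E° − E)/0.0592 = 2×(0.28 − 0.151)/0.0592 = 4.358.
With Q = [Co²⁺]·P(H₂) / [H⁺]^2, solving for [H⁺] gives log[H⁺] = -3.086, so pH = 3.09.

pH = 3.09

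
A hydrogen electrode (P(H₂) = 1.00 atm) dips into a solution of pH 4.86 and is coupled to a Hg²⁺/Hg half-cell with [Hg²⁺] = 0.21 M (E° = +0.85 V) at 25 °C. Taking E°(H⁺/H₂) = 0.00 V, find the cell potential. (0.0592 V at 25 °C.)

The Hg²⁺/Hg couple is the cathode, so E°_cell = 0.85 V; n = 2.
[H⁺] = 10^(−4.86) = 1.4 × 10^-5 M, and Q = [H⁺]^2 / ([Hg²⁺]·P(H₂)) = 9.07 × 10^-10.
E = E° − (0.0592/2) log Q = 0.85 − (0.0592/2)(-9.042) = 1.118 V.

1.12 V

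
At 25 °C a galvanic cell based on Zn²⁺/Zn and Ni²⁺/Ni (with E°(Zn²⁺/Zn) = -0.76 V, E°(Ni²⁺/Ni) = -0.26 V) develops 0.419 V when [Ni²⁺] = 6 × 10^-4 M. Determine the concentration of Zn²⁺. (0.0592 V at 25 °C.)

0.33 M

From the Nernst equation, log Q = n(E° − E)/0.0592 = 2(0.50 − 0.419)/0.0592 = 2.736, so Q = 545.
With Q = [Zn²⁺]/[Ni²⁺] and the known concentrations, [Zn²⁺] in the numerator gives [Zn²⁺] = 0.33 M.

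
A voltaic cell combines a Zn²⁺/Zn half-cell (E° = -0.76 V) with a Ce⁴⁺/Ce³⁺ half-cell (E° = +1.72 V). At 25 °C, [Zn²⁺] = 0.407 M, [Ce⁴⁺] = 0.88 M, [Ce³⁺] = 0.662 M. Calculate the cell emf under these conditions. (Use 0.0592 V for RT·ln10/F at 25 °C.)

2.50 V

The Ce⁴⁺/Ce³⁺ couple has the higher reduction potential and acts as the cathode, so E°_cell = +1.72 − (-0.76) = 2.48 V.
Balancing electrons gives n = 2; the reaction quotient is Q = [Zn²⁺]·[Ce³⁺]^2/[Ce⁴⁺]^2 = 0.230.
At 25 °C, E = E° − (0.0592/n) log Q = 2.48 − (0.0592/2)(-0.638) = 2.480 + 0.019 = 2.499 V.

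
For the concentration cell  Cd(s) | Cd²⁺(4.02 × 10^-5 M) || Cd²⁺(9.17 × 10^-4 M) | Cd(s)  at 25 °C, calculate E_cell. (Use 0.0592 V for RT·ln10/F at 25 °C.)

Both half-cells are Cd²⁺/Cd, so E°_cell = 0. The concentrated side is the cathode; the cell reaction moves Cd²⁺ from high to low concentration with n = 2.
Q = [Cd²⁺]_dilute/[Cd²⁺]_conc = 4.02 × 10^-5/9.17 × 10^-4 = 0.0438.
E = 0 − (0.0592/2) log Q = −(0.0592/2)(-1.358) = 0.0402 V.

0.040 V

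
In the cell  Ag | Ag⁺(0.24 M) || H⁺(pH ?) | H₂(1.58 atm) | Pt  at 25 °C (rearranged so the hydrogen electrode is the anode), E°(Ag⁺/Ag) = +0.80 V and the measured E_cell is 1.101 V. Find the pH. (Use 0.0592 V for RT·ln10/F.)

pH = 5.60

E°_cell = 0.80 V and n = 2.
log Q = n(E° − E)/0.0592 = 2×(0.80 − 1.101)/0.0592 = -10.169.
With Q = [H⁺]^2 / ([Ag⁺]^2·P(H₂)), solving for [H⁺] gives log[H⁺] = -5.605, so pH = 5.60.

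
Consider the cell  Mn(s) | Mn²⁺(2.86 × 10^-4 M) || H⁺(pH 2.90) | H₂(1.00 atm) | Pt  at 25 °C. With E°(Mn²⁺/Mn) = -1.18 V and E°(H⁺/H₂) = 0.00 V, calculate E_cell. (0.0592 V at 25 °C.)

The hydrogen couple is the cathode, so E°_cell = 1.18 V; n = 2.
[H⁺] = 10^(−2.90) = 0.0013 M, and Q = [Mn²⁺]·P(H₂) / [H⁺]^2 = 180.
E = E° − (0.0592/2) log Q = 1.18 − (0.0592/2)(2.256) = 1.113 V.

1.11 V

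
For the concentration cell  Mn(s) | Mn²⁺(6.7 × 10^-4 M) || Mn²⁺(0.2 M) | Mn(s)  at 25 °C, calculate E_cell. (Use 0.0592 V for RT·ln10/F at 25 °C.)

0.073 V

Both half-cells are Mn²⁺/Mn, so E°_cell = 0. The concentrated side is the cathode; the cell reaction moves Mn²⁺ from high to low concentration with n = 2.
Q = [Mn²⁺]_dilute/[Mn²⁺]_conc = 6.7 × 10^-4/0.2 = 0.00335.
E = 0 − (0.0592/2) log Q = −(0.0592/2)(-2.475) = 0.0733 V.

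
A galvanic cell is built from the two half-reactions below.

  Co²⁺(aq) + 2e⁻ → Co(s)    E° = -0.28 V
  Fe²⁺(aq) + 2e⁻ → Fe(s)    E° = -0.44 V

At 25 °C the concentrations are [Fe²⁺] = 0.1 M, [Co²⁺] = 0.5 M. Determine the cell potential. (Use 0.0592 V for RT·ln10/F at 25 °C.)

The Co²⁺/Co couple has the higher reduction potential and acts as the cathode, so E°_cell = -0.28 − (-0.44) = 0.16 V.
Balancing electrons gives n = 2; the reaction quotient is Q = [Fe²⁺]/[Co²⁺] = 0.200.
At 25 °C, E = E° − (0.0592/n) log Q = 0.16 − (0.0592/2)(-0.699) = 0.160 + 0.021 = 0.181 V.

0.181 V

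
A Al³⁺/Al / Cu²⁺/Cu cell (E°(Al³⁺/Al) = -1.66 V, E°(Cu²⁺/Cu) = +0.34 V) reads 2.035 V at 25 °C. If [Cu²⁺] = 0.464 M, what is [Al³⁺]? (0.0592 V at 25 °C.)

From the Nernst equation, log Q = n(E° − E)/0.0592 = 6(2.00 − 2.035)/0.0592 = -3.547, so Q = 2.84 × 10^-4.
With Q = [Al³⁺]^2/[Cu²⁺]^3 and the known concentrations, [Al³⁺]^2 in the numerator gives [Al³⁺] = 0.0053 M.

0.0053 M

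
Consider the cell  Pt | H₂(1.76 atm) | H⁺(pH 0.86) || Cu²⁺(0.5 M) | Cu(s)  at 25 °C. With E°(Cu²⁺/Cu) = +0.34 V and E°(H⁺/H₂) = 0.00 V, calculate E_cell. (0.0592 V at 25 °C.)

0.39 V

The Cu²⁺/Cu couple is the cathode, so E°_cell = 0.34 V; n = 2.
[H⁺] = 10^(−0.86) = 0.14 M, and Q = [H⁺]^2 / ([Cu²⁺]·P(H₂)) = 0.0217.
E = E° − (0.0592/2) log Q = 0.34 − (0.0592/2)(-1.664) = 0.389 V.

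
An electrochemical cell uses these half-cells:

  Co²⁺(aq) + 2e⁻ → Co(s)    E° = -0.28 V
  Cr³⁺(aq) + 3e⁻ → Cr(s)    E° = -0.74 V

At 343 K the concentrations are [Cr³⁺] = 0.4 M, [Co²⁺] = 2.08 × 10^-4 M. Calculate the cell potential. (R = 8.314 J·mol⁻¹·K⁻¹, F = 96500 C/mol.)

The Co²⁺/Co couple has the higher reduction potential and acts as the cathode, so E°_cell = -0.28 − (-0.74) = 0.46 V.
Balancing electrons gives n = 6; the reaction quotient is Q = [Cr³⁺]^2/[Co²⁺]^3 = 1.78 × 10^10.
E = E° − (RT/nF) ln Q = 0.46 − (8.314×343)/(6×96500) × (23.601) = 0.460 − 0.116 = 0.344 V.

0.344 V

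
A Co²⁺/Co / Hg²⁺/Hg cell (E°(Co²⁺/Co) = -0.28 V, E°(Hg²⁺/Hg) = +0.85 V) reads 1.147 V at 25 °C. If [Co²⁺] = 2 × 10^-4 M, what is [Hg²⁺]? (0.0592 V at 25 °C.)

7.5 × 10^-4 M

From the Nernst equation, log Q = n(E° − E)/0.0592 = 2(1.13 − 1.147)/0.0592 = -0.574, so Q = 0.266.
With Q = [Co²⁺]/[Hg²⁺] and the known concentrations, [Hg²⁺] in the denominator gives [Hg²⁺] = 7.5 × 10^-4 M.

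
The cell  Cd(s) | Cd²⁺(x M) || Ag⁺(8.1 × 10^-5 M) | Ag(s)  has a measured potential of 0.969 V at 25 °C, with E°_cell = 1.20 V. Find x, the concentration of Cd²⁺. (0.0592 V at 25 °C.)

0.42 M

From the Nernst equation, log Q = n(E° − E)/0.0592 = 2(1.20 − 0.969)/0.0592 = 7.804, so Q = 6.37 × 10^7.
With Q = [Cd²⁺]/[Ag⁺]^2 and the known concentrations, [Cd²⁺] in the numerator gives [Cd²⁺] = 0.42 M.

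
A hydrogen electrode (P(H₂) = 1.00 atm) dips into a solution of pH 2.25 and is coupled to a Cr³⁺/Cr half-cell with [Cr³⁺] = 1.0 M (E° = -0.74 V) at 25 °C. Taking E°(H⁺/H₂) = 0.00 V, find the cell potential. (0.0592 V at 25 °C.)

0.61 V

The hydrogen couple is the cathode, so E°_cell = 0.74 V; n = 6.
[H⁺] = 10^(−2.25) = 0.0056 M, and Q = [Cr³⁺]^2·P(H₂)^3 / [H⁺]^6 = 3.16 × 10^13.
E = E° − (0.0592/6) log Q = 0.74 − (0.0592/6)(13.500) = 0.607 V.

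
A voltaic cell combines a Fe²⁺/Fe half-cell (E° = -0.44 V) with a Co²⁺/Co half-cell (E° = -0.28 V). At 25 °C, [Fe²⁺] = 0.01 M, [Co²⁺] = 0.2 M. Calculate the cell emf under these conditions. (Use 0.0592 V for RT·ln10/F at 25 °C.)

0.199 V

The Co²⁺/Co couple has the higher reduction potential and acts as the cathode, so E°_cell = -0.28 − (-0.44) = 0.16 V.
Balancing electrons gives n = 2; the reaction quotient is Q = [Fe²⁺]/[Co²⁺] = 0.0500.
At 25 °C, E = E° − (0.0592/n) log Q = 0.16 − (0.0592/2)(-1.301) = 0.160 + 0.039 = 0.199 V.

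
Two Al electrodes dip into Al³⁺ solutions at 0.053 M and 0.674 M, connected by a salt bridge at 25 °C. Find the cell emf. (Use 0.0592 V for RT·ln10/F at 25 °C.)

Both half-cells are Al³⁺/Al, so E°_cell = 0. The concentrated side is the cathode; the cell reaction moves Al³⁺ from high to low concentration with n = 3.
Q = [Al³⁺]_dilute/[Al³⁺]_conc = 0.053/0.674 = 0.0786.
E = 0 − (0.0592/3) log Q = −(0.0592/3)(-1.104) = 0.0218 V.

0.022 V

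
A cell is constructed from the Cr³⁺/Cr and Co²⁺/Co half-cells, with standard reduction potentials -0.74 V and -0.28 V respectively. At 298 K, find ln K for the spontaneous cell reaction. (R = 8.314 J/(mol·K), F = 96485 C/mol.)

ln K = 107.5

E°_cell = -0.28 − (-0.74) = 0.46 V, with n = 6 electrons transferred.
At equilibrium E = 0, so the Nernst equation gives ln K = nFE°/RT = (6)(96485)(0.46)/((8.314)(298)) = 107.48.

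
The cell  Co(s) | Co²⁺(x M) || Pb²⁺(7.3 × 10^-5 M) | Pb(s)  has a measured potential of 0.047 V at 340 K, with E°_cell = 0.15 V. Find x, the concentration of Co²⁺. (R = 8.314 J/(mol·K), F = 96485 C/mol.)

0.083 M

From the Nernst equation, ln Q = nF(E° − E)/RT = 2×96485×(0.15 − 0.047)/(8.314×340) = 7.031, so Q = 1130.
With Q = [Co²⁺]/[Pb²⁺] and the known concentrations, [Co²⁺] in the numerator gives [Co²⁺] = 0.083 M.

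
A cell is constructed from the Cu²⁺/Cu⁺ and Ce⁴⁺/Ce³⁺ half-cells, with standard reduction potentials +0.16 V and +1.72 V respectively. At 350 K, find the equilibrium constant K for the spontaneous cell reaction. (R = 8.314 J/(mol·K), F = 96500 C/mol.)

E°_cell = +1.72 − (+0.16) = 1.56 V, with n = 1 electron transferred.
At equilibrium E = 0, so the Nernst equation gives ln K = nFE°/RT = (1)(96500)(1.56)/((8.314)(350)) = 51.73.
K = e^51.73 = 2.9 × 10^22.

2.9 × 10^22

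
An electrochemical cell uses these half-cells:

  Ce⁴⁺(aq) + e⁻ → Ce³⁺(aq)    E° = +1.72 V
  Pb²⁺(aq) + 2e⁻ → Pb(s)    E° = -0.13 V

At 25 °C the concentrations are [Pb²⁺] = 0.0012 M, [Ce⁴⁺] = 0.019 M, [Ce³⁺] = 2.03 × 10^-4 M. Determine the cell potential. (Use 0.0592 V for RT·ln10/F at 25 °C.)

2.05 V

The Ce⁴⁺/Ce³⁺ couple has the higher reduction potential and acts as the cathode, so E°_cell = +1.72 − (-0.13) = 1.85 V.
Balancing electrons gives n = 2; the reaction quotient is Q = [Pb²⁺]·[Ce³⁺]^2/[Ce⁴⁺]^2 = 1.37 × 10^-7.
At 25 °C, E = E° − (0.0592/n) log Q = 1.85 − (0.0592/2)(-6.863) = 1.850 + 0.203 = 2.053 V.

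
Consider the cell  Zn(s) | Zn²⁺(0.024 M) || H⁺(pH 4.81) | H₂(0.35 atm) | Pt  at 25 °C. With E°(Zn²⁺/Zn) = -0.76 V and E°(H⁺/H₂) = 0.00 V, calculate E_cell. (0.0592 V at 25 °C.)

The hydrogen couple is the cathode, so E°_cell = 0.76 V; n = 2.
[H⁺] = 10^(−4.81) = 1.5 × 10^-5 M, and Q = [Zn²⁺]·P(H₂) / [H⁺]^2 = 3.5 × 10^7.
E = E° − (0.0592/2) log Q = 0.76 − (0.0592/2)(7.544) = 0.537 V.

0.54 V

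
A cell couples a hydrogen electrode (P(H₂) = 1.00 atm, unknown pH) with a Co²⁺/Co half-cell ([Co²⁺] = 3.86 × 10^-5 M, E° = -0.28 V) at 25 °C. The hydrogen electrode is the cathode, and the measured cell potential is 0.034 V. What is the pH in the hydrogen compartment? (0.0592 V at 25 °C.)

pH = 6.36

E°_cell = 0.28 V and n = 2.
log Q = n(E° − E)/0.0592 = 2×(0.28 − 0.034)/0.0592 = 8.311.
With Q = [Co²⁺]·P(H₂) / [H⁺]^2, solving for [H⁺] gives log[H⁺] = -6.362, so pH = 6.36.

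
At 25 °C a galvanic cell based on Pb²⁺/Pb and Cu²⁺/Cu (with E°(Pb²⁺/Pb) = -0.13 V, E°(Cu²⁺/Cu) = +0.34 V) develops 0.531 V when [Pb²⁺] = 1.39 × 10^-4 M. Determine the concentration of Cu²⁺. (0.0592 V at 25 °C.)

0.016 M

From the Nernst equation, log Q = n(E° − E)/0.0592 = 2(0.47 − 0.531)/0.0592 = -2.061, so Q = 0.00869.
With Q = [Pb²⁺]/[Cu²⁺] and the known concentrations, [Cu²⁺] in the denominator gives [Cu²⁺] = 0.016 M.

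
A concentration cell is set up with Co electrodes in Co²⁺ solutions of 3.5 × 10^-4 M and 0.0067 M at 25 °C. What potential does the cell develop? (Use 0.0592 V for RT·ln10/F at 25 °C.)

Both half-cells are Co²⁺/Co, so E°_cell = 0. The concentrated side is the cathode; the cell reaction moves Co²⁺ from high to low concentration with n = 2.
Q = [Co²⁺]_dilute/[Co²⁺]_conc = 3.5 × 10^-4/0.0067 = 0.0522.
E = 0 − (0.0592/2) log Q = −(0.0592/2)(-1.282) = 0.0379 V.

0.038 V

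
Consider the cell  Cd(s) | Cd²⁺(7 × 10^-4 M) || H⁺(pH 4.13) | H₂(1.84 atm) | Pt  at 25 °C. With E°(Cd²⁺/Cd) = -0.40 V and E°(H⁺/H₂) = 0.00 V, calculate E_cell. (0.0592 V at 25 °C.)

0.24 V

The hydrogen couple is the cathode, so E°_cell = 0.40 V; n = 2.
[H⁺] = 10^(−4.13) = 7.4 × 10^-5 M, and Q = [Cd²⁺]·P(H₂) / [H⁺]^2 = 2.34 × 10^5.
E = E° − (0.0592/2) log Q = 0.40 − (0.0592/2)(5.370) = 0.241 V.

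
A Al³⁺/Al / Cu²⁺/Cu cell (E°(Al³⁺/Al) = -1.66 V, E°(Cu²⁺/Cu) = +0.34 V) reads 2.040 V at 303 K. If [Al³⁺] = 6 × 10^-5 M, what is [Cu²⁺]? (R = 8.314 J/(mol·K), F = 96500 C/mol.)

0.033 M

From the Nernst equation, ln Q = nF(E° − E)/RT = 6×96500×(2.00 − 2.040)/(8.314×303) = -9.194, so Q = 1.02 × 10^-4.
With Q = [Al³⁺]^2/[Cu²⁺]^3 and the known concentrations, [Cu²⁺]^3 in the denominator gives [Cu²⁺] = 0.033 M.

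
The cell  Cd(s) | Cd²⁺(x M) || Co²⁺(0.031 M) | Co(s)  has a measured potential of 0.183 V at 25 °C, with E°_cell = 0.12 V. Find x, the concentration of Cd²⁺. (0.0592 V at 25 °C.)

2.3 × 10^-4 M

From the Nernst equation, log Q = n(E° − E)/0.0592 = 2(0.12 − 0.183)/0.0592 = -2.128, so Q = 0.00744.
With Q = [Cd²⁺]/[Co²⁺] and the known concentrations, [Cd²⁺] in the numerator gives [Cd²⁺] = 2.3 × 10^-4 M.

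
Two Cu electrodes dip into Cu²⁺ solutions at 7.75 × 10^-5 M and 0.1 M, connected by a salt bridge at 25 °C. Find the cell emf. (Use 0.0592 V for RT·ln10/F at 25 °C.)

0.092 V

Both half-cells are Cu²⁺/Cu, so E°_cell = 0. The concentrated side is the cathode; the cell reaction moves Cu²⁺ from high to low concentration with n = 2.
Q = [Cu²⁺]_dilute/[Cu²⁺]_conc = 7.75 × 10^-5/0.1 = 7.75 × 10^-4.
E = 0 − (0.0592/2) log Q = −(0.0592/2)(-3.111) = 0.0921 V.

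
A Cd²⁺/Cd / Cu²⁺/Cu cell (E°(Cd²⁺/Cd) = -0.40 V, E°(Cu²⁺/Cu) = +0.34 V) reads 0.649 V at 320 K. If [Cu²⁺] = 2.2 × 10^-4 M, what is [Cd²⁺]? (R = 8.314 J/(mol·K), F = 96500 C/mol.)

From the Nernst equation, ln Q = nF(E° − E)/RT = 2×96500×(0.74 − 0.649)/(8.314×320) = 6.601, so Q = 736.
With Q = [Cd²⁺]/[Cu²⁺] and the known concentrations, [Cd²⁺] in the numerator gives [Cd²⁺] = 0.16 M.

0.16 M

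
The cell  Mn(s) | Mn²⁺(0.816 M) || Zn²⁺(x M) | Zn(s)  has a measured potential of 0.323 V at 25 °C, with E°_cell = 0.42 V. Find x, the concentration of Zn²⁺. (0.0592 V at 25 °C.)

4.3 × 10^-4 M

From the Nernst equation, log Q = n(E° − E)/0.0592 = 2(0.42 − 0.323)/0.0592 = 3.277, so Q = 1890.
With Q = [Mn²⁺]/[Zn²⁺] and the known concentrations, [Zn²⁺] in the denominator gives [Zn²⁺] = 4.3 × 10^-4 M.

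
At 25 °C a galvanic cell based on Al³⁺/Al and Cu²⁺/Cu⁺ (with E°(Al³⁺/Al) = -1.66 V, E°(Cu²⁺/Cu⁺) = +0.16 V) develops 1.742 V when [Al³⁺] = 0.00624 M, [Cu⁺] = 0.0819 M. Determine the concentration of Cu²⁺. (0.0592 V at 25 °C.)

From the Nernst equation, log Q = n(E° − E)/0.0592 = 3(1.82 − 1.742)/0.0592 = 3.953, so Q = 8970.
With Q = [Al³⁺]·[Cu⁺]^3/[Cu²⁺]^3 and the known concentrations, [Cu²⁺]^3 in the denominator gives [Cu²⁺] = 7.3 × 10^-4 M.

7.3 × 10^-4 M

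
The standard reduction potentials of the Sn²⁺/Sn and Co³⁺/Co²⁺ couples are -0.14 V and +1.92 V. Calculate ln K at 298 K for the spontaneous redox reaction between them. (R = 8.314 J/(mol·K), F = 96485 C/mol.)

E°_cell = +1.92 − (-0.14) = 2.06 V, with n = 2 electrons transferred.
At equilibrium E = 0, so the Nernst equation gives ln K = nFE°/RT = (2)(96485)(2.06)/((8.314)(298)) = 160.45.

ln K = 160.4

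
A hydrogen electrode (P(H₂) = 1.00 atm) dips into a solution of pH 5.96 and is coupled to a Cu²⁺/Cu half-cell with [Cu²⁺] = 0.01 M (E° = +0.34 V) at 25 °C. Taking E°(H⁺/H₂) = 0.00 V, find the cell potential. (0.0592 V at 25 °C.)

0.63 V

The Cu²⁺/Cu couple is the cathode, so E°_cell = 0.34 V; n = 2.
[H⁺] = 10^(−5.96) = 1.1 × 10^-6 M, and Q = [H⁺]^2 / ([Cu²⁺]·P(H₂)) = 1.2 × 10^-10.
E = E° − (0.0592/2) log Q = 0.34 − (0.0592/2)(-9.920) = 0.634 V.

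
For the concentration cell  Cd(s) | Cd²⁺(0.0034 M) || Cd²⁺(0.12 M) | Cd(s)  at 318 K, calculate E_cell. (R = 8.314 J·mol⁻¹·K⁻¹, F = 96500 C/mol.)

0.049 V

Both half-cells are Cd²⁺/Cd, so E°_cell = 0. The concentrated side is the cathode; the cell reaction moves Cd²⁺ from high to low concentration with n = 2.
Q = [Cd²⁺]_dilute/[Cd²⁺]_conc = 0.0034/0.12 = 0.0283.
E = 0 − (RT/nF) ln Q = −((8.314×318)/(2×96500))(-3.564) = 0.0488 V.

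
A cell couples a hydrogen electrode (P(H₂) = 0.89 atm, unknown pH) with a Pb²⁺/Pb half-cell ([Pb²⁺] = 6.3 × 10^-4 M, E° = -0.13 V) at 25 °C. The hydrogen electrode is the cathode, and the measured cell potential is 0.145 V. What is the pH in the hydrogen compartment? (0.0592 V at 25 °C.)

E°_cell = 0.13 V and n = 2.
log Q = n(E° − E)/0.0592 = 2×(0.13 − 0.145)/0.0592 = -0.507.
With Q = [Pb²⁺]·P(H₂) / [H⁺]^2, solving for [H⁺] gives log[H⁺] = -1.372, so pH = 1.37.

pH = 1.37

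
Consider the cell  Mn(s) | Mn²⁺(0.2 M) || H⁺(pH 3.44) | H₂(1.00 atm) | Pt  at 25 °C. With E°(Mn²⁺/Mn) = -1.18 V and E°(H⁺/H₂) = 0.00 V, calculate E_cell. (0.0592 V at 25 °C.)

1.00 V

The hydrogen couple is the cathode, so E°_cell = 1.18 V; n = 2.
[H⁺] = 10^(−3.44) = 3.6 × 10^-4 M, and Q = [Mn²⁺]·P(H₂) / [H⁺]^2 = 1.52 × 10^6.
E = E° − (0.0592/2) log Q = 1.18 − (0.0592/2)(6.181) = 0.997 V.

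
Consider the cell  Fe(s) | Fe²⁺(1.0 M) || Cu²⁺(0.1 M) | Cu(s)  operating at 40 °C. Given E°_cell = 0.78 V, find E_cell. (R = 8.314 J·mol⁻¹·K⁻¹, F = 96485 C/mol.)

0.749 V

Balancing electrons gives n = 2; the reaction quotient is Q = [Fe²⁺]/[Cu²⁺] = 10.0.
E = E° − (RT/nF) ln Q = 0.78 − (8.314×313)/(2×96485) × (2.303) = 0.780 − 0.031 = 0.749 V.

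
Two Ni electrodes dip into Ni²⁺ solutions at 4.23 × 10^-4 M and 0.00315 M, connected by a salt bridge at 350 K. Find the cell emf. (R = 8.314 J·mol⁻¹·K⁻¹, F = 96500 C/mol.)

Both half-cells are Ni²⁺/Ni, so E°_cell = 0. The concentrated side is the cathode; the cell reaction moves Ni²⁺ from high to low concentration with n = 2.
Q = [Ni²⁺]_dilute/[Ni²⁺]_conc = 4.23 × 10^-4/0.00315 = 0.134.
E = 0 − (RT/nF) ln Q = −((8.314×350)/(2×96500))(-2.008) = 0.0303 V.

0.030 V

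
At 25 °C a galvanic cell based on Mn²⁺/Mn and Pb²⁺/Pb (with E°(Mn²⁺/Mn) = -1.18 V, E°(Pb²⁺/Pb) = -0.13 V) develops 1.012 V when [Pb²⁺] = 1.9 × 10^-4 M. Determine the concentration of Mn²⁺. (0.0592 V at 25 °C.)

From the Nernst equation, log Q = n(E° − E)/0.0592 = 2(1.05 − 1.012)/0.0592 = 1.284, so Q = 19.2.
With Q = [Mn²⁺]/[Pb²⁺] and the known concentrations, [Mn²⁺] in the numerator gives [Mn²⁺] = 0.0037 M.

0.0037 M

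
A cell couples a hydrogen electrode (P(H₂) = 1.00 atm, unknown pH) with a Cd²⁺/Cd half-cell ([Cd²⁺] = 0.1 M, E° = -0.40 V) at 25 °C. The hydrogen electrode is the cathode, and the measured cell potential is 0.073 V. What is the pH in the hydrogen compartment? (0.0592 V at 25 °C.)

E°_cell = 0.40 V and n = 2.
log Q = n(E° − E)/0.0592 = 2×(0.40 − 0.073)/0.0592 = 11.047.
With Q = [Cd²⁺]·P(H₂) / [H⁺]^2, solving for [H⁺] gives log[H⁺] = -6.024, so pH = 6.02.

pH = 6.02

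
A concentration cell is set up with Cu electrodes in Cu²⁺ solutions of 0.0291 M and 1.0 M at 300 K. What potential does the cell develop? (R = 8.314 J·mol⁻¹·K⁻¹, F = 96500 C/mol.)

0.046 V

Both half-cells are Cu²⁺/Cu, so E°_cell = 0. The concentrated side is the cathode; the cell reaction moves Cu²⁺ from high to low concentration with n = 2.
Q = [Cu²⁺]_dilute/[Cu²⁺]_conc = 0.0291/1.0 = 0.0291.
E = 0 − (RT/nF) ln Q = −((8.314×300)/(2×96500))(-3.537) = 0.0457 V.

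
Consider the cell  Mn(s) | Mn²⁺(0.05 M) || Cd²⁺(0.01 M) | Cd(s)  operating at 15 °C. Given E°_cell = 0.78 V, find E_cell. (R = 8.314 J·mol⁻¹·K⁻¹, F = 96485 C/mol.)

Balancing electrons gives n = 2; the reaction quotient is Q = [Mn²⁺]/[Cd²⁺] = 5.00.
E = E° − (RT/nF) ln Q = 0.78 − (8.314×288)/(2×96485) × (1.609) = 0.780 − 0.020 = 0.760 V.

0.760 V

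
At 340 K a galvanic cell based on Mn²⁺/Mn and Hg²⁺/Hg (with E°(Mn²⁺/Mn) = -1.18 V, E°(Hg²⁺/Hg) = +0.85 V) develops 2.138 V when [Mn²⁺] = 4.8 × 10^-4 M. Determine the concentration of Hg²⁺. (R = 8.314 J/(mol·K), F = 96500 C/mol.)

From the Nernst equation, ln Q = nF(E° − E)/RT = 2×96500×(2.03 − 2.138)/(8.314×340) = -7.374, so Q = 6.27 × 10^-4.
With Q = [Mn²⁺]/[Hg²⁺] and the known concentrations, [Hg²⁺] in the denominator gives [Hg²⁺] = 0.76 M.

0.76 M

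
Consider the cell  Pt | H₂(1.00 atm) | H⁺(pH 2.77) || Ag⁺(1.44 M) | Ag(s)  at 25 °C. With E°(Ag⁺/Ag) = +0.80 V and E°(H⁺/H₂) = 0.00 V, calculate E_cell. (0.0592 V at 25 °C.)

0.97 V

The Ag⁺/Ag couple is the cathode, so E°_cell = 0.80 V; n = 2.
[H⁺] = 10^(−2.77) = 0.0017 M, and Q = [H⁺]^2 / ([Ag⁺]^2·P(H₂)) = 1.39 × 10^-6.
E = E° − (0.0592/2) log Q = 0.80 − (0.0592/2)(-5.857) = 0.973 V.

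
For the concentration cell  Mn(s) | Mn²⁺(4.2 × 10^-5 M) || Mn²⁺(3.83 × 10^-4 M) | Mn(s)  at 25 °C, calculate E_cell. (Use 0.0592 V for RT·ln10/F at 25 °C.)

0.028 V

Both half-cells are Mn²⁺/Mn, so E°_cell = 0. The concentrated side is the cathode; the cell reaction moves Mn²⁺ from high to low concentration with n = 2.
Q = [Mn²⁺]_dilute/[Mn²⁺]_conc = 4.2 × 10^-5/3.83 × 10^-4 = 0.110.
E = 0 − (0.0592/2) log Q = −(0.0592/2)(-0.960) = 0.0284 V.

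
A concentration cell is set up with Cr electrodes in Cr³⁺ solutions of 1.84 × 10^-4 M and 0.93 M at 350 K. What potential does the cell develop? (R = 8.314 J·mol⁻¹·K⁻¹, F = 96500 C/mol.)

Both half-cells are Cr³⁺/Cr, so E°_cell = 0. The concentrated side is the cathode; the cell reaction moves Cr³⁺ from high to low concentration with n = 3.
Q = [Cr³⁺]_dilute/[Cr³⁺]_conc = 1.84 × 10^-4/0.93 = 1.98 × 10^-4.
E = 0 − (RT/nF) ln Q = −((8.314×350)/(3×96500))(-8.528) = 0.0857 V.

0.086 V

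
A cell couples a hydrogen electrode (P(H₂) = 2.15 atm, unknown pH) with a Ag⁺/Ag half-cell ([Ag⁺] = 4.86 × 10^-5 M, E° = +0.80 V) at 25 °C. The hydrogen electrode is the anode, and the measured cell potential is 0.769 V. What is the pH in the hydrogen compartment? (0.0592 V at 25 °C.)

pH = 3.62

E°_cell = 0.80 V and n = 2.
log Q = n(E° − E)/0.0592 = 2×(0.80 − 0.769)/0.0592 = 1.047.
With Q = [H⁺]^2 / ([Ag⁺]^2·P(H₂)), solving for [H⁺] gives log[H⁺] = -3.623, so pH = 3.62.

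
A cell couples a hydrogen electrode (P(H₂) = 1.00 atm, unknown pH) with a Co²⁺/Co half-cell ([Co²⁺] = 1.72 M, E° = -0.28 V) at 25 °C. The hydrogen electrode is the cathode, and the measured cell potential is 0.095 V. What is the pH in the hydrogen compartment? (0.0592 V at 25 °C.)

E°_cell = 0.28 V and n = 2.
log Q = n(E° − E)/0.0592 = 2×(0.28 − 0.095)/0.0592 = 6.250.
With Q = [Co²⁺]·P(H₂) / [H⁺]^2, solving for [H⁺] gives log[H⁺] = -3.007, so pH = 3.01.

pH = 3.01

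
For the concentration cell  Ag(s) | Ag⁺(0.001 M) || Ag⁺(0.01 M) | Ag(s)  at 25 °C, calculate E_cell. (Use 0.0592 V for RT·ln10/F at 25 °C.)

Both half-cells are Ag⁺/Ag, so E°_cell = 0. The concentrated side is the cathode; the cell reaction moves Ag⁺ from high to low concentration with n = 1.
Q = [Ag⁺]_dilute/[Ag⁺]_conc = 0.001/0.01 = 0.100.
E = 0 − (0.0592/1) log Q = −(0.0592/1)(-1.000) = 0.0592 V.

0.059 V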